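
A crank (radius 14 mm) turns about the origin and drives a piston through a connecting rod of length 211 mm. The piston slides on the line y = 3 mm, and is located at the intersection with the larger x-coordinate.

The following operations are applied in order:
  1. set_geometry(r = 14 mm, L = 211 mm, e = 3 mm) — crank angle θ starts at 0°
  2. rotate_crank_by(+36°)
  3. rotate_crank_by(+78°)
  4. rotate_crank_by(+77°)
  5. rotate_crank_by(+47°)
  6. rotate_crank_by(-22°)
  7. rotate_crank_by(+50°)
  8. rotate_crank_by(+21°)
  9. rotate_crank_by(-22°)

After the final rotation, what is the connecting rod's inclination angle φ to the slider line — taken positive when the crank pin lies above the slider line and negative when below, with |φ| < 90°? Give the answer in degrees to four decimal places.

-4.6067

set_geometry: r = 14 mm, L = 211 mm, e = 3 mm; θ ← 0°
rotate_crank_by(+36°): θ ← 0° +36° = 36°
rotate_crank_by(+78°): θ ← 36° +78° = 114°
rotate_crank_by(+77°): θ ← 114° +77° = 191°
rotate_crank_by(+47°): θ ← 191° +47° = 238°
rotate_crank_by(-22°): θ ← 238° -22° = 216°
rotate_crank_by(+50°): θ ← 216° +50° = 266°
rotate_crank_by(+21°): θ ← 266° +21° = 287°
rotate_crank_by(-22°): θ ← 287° -22° = 265°
crank pin P = (r cos θ, r sin θ) = (-1.220180, -13.946726)
h = r sin θ − e = -13.946726 − 3 = -16.946726
sin φ = h / L = -16.946726 / 211 = -0.08031624
φ = arcsin(-0.08031624) = -4.606743°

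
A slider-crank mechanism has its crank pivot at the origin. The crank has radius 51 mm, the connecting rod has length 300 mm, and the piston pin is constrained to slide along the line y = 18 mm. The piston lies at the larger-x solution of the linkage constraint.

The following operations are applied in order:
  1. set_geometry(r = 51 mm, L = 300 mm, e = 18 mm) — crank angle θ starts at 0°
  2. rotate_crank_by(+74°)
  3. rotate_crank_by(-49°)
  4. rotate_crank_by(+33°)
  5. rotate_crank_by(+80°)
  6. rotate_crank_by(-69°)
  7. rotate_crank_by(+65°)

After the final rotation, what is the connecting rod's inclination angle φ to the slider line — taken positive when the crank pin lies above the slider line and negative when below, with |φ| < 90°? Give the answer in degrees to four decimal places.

3.5711

set_geometry: r = 51 mm, L = 300 mm, e = 18 mm; θ ← 0°
rotate_crank_by(+74°): θ ← 0° +74° = 74°
rotate_crank_by(-49°): θ ← 74° -49° = 25°
rotate_crank_by(+33°): θ ← 25° +33° = 58°
rotate_crank_by(+80°): θ ← 58° +80° = 138°
rotate_crank_by(-69°): θ ← 138° -69° = 69°
rotate_crank_by(+65°): θ ← 69° +65° = 134°
crank pin P = (r cos θ, r sin θ) = (-35.427577, 36.686330)
h = r sin θ − e = 36.686330 − 18 = 18.686330
sin φ = h / L = 18.686330 / 300 = 0.06228777
φ = arcsin(0.06228777) = 3.571138°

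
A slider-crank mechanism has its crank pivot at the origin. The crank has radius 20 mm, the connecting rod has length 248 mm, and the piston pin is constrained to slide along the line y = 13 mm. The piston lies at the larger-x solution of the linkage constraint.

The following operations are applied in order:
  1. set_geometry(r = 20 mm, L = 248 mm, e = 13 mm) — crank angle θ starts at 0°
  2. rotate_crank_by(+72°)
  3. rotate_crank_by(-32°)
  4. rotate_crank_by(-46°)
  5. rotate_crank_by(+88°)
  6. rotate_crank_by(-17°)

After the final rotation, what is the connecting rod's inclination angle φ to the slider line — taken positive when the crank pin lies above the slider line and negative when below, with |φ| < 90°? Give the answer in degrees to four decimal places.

1.1844

set_geometry: r = 20 mm, L = 248 mm, e = 13 mm; θ ← 0°
rotate_crank_by(+72°): θ ← 0° +72° = 72°
rotate_crank_by(-32°): θ ← 72° -32° = 40°
rotate_crank_by(-46°): θ ← 40° -46° = -6°
rotate_crank_by(+88°): θ ← -6° +88° = 82°
rotate_crank_by(-17°): θ ← 82° -17° = 65°
crank pin P = (r cos θ, r sin θ) = (8.452365, 18.126156)
h = r sin θ − e = 18.126156 − 13 = 5.126156
sin φ = h / L = 5.126156 / 248 = 0.02066998
φ = arcsin(0.02066998) = 1.184387°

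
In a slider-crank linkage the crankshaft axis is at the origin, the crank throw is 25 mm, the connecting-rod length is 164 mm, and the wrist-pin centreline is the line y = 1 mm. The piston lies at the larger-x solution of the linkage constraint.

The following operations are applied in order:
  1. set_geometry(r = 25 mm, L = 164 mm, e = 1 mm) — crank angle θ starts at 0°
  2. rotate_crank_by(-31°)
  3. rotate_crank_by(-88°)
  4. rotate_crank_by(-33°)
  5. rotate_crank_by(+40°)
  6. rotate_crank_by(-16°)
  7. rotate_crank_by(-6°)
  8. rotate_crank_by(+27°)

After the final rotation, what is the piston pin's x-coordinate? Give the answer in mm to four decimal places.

154.7882

set_geometry: r = 25 mm, L = 164 mm, e = 1 mm; θ ← 0°
rotate_crank_by(-31°): θ ← 0° -31° = -31°
rotate_crank_by(-88°): θ ← -31° -88° = -119°
rotate_crank_by(-33°): θ ← -119° -33° = -152°
rotate_crank_by(+40°): θ ← -152° +40° = -112°
rotate_crank_by(-16°): θ ← -112° -16° = -128°
rotate_crank_by(-6°): θ ← -128° -6° = -134°
rotate_crank_by(+27°): θ ← -134° +27° = -107°
crank pin P = (r cos θ, r sin θ) = (-7.309293, -23.907619)
h = r sin θ − e = -23.907619 − 1 = -24.907619
x = r cos θ + √(L² − h²) = -7.309293 + √(26896.0 − 620.3895) = -7.309293 + 162.097534 = 154.788241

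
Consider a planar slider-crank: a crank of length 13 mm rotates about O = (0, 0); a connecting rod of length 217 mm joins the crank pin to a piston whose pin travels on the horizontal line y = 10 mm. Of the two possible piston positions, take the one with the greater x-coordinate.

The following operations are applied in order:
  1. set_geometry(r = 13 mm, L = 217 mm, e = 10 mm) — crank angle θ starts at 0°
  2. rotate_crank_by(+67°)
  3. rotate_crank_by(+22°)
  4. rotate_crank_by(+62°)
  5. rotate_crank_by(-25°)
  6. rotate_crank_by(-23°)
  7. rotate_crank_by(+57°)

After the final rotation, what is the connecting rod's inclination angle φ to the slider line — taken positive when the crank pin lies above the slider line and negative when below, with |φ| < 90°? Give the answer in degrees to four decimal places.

-1.4665

set_geometry: r = 13 mm, L = 217 mm, e = 10 mm; θ ← 0°
rotate_crank_by(+67°): θ ← 0° +67° = 67°
rotate_crank_by(+22°): θ ← 67° +22° = 89°
rotate_crank_by(+62°): θ ← 89° +62° = 151°
rotate_crank_by(-25°): θ ← 151° -25° = 126°
rotate_crank_by(-23°): θ ← 126° -23° = 103°
rotate_crank_by(+57°): θ ← 103° +57° = 160°
crank pin P = (r cos θ, r sin θ) = (-12.216004, 4.446262)
h = r sin θ − e = 4.446262 − 10 = -5.553738
sin φ = h / L = -5.553738 / 217 = -0.02559326
φ = arcsin(-0.02559326) = -1.466546°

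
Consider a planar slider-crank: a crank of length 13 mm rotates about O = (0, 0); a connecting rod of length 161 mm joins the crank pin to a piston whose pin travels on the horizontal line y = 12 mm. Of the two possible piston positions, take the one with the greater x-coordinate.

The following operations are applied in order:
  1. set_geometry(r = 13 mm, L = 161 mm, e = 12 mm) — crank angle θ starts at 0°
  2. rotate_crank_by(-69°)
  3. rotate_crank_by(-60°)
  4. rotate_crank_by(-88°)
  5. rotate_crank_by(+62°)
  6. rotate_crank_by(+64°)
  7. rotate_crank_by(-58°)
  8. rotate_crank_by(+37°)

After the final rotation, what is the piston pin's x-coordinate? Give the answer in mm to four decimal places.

154.3232

set_geometry: r = 13 mm, L = 161 mm, e = 12 mm; θ ← 0°
rotate_crank_by(-69°): θ ← 0° -69° = -69°
rotate_crank_by(-60°): θ ← -69° -60° = -129°
rotate_crank_by(-88°): θ ← -129° -88° = -217°
rotate_crank_by(+62°): θ ← -217° +62° = -155°
rotate_crank_by(+64°): θ ← -155° +64° = -91°
rotate_crank_by(-58°): θ ← -91° -58° = -149°
rotate_crank_by(+37°): θ ← -149° +37° = -112°
crank pin P = (r cos θ, r sin θ) = (-4.869886, -12.053390)
h = r sin θ − e = -12.053390 − 12 = -24.053390
x = r cos θ + √(L² − h²) = -4.869886 + √(25921.0 − 578.5656) = -4.869886 + 159.193073 = 154.323187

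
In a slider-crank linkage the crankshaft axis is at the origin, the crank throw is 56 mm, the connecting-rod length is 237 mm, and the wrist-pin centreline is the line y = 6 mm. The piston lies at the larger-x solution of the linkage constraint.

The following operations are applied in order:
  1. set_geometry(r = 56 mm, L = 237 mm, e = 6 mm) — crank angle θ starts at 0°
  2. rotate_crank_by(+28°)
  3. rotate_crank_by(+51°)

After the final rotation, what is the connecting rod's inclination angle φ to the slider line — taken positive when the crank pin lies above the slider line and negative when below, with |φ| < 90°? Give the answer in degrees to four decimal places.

set_geometry: r = 56 mm, L = 237 mm, e = 6 mm; θ ← 0°
rotate_crank_by(+28°): θ ← 0° +28° = 28°
rotate_crank_by(+51°): θ ← 28° +51° = 79°
crank pin P = (r cos θ, r sin θ) = (10.685304, 54.971122)
h = r sin θ − e = 54.971122 − 6 = 48.971122
sin φ = h / L = 48.971122 / 237 = 0.20662921
φ = arcsin(0.20662921) = 11.924888°

11.9249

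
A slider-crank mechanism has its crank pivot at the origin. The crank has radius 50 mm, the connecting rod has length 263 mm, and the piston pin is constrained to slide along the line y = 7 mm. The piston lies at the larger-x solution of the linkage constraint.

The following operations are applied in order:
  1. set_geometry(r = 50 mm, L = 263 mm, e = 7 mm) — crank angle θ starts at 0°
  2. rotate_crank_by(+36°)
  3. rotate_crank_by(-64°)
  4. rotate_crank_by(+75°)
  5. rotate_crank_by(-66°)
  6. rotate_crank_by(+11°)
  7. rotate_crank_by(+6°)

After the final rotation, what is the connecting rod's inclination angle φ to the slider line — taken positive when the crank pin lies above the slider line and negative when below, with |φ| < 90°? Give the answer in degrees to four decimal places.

-1.9055

set_geometry: r = 50 mm, L = 263 mm, e = 7 mm; θ ← 0°
rotate_crank_by(+36°): θ ← 0° +36° = 36°
rotate_crank_by(-64°): θ ← 36° -64° = -28°
rotate_crank_by(+75°): θ ← -28° +75° = 47°
rotate_crank_by(-66°): θ ← 47° -66° = -19°
rotate_crank_by(+11°): θ ← -19° +11° = -8°
rotate_crank_by(+6°): θ ← -8° +6° = -2°
crank pin P = (r cos θ, r sin θ) = (49.969541, -1.744975)
h = r sin θ − e = -1.744975 − 7 = -8.744975
sin φ = h / L = -8.744975 / 263 = -0.03325085
φ = arcsin(-0.03325085) = -1.905485°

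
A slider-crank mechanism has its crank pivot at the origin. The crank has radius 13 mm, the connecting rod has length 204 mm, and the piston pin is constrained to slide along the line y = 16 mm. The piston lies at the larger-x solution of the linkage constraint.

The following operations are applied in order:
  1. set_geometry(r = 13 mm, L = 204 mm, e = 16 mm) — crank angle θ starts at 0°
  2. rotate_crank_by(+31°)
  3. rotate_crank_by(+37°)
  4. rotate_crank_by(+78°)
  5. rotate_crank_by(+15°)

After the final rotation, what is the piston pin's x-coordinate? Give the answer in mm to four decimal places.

191.3686

set_geometry: r = 13 mm, L = 204 mm, e = 16 mm; θ ← 0°
rotate_crank_by(+31°): θ ← 0° +31° = 31°
rotate_crank_by(+37°): θ ← 31° +37° = 68°
rotate_crank_by(+78°): θ ← 68° +78° = 146°
rotate_crank_by(+15°): θ ← 146° +15° = 161°
crank pin P = (r cos θ, r sin θ) = (-12.291741, 4.232386)
h = r sin θ − e = 4.232386 − 16 = -11.767614
x = r cos θ + √(L² − h²) = -12.291741 + √(41616.0 − 138.4767) = -12.291741 + 203.660313 = 191.368572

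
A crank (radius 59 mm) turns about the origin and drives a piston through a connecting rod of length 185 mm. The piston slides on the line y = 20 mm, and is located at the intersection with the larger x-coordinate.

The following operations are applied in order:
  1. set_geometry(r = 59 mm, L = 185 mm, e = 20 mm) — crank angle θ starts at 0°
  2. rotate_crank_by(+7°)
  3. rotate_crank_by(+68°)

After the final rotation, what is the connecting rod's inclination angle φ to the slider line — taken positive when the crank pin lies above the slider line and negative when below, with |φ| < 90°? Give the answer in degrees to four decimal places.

set_geometry: r = 59 mm, L = 185 mm, e = 20 mm; θ ← 0°
rotate_crank_by(+7°): θ ← 0° +7° = 7°
rotate_crank_by(+68°): θ ← 7° +68° = 75°
crank pin P = (r cos θ, r sin θ) = (15.270324, 56.989624)
h = r sin θ − e = 56.989624 − 20 = 36.989624
sin φ = h / L = 36.989624 / 185 = 0.19994391
φ = arcsin(0.19994391) = 11.533679°

11.5337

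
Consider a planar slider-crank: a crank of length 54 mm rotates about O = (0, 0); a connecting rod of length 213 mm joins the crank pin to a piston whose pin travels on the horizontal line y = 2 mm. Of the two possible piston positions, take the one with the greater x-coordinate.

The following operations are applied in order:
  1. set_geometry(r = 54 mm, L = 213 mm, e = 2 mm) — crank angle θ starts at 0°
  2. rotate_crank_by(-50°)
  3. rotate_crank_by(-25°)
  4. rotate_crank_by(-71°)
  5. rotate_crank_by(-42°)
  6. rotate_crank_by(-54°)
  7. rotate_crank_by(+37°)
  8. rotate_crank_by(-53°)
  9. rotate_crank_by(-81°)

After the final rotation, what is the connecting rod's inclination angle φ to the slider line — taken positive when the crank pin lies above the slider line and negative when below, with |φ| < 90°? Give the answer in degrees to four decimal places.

set_geometry: r = 54 mm, L = 213 mm, e = 2 mm; θ ← 0°
rotate_crank_by(-50°): θ ← 0° -50° = -50°
rotate_crank_by(-25°): θ ← -50° -25° = -75°
rotate_crank_by(-71°): θ ← -75° -71° = -146°
rotate_crank_by(-42°): θ ← -146° -42° = -188°
rotate_crank_by(-54°): θ ← -188° -54° = -242°
rotate_crank_by(+37°): θ ← -242° +37° = -205°
rotate_crank_by(-53°): θ ← -205° -53° = -258°
rotate_crank_by(-81°): θ ← -258° -81° = -339°
crank pin P = (r cos θ, r sin θ) = (50.413343, 19.351869)
h = r sin θ − e = 19.351869 − 2 = 17.351869
sin φ = h / L = 17.351869 / 213 = 0.08146418
φ = arcsin(0.08146418) = 4.672732°

4.6727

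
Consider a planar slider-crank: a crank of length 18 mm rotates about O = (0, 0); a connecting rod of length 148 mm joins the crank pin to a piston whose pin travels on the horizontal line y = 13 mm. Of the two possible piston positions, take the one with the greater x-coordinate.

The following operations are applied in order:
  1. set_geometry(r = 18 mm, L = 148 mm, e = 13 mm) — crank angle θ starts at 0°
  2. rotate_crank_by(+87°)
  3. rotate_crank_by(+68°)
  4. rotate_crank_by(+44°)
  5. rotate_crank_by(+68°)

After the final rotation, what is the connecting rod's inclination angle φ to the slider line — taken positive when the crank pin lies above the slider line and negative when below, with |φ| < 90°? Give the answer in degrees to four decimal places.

-12.0809

set_geometry: r = 18 mm, L = 148 mm, e = 13 mm; θ ← 0°
rotate_crank_by(+87°): θ ← 0° +87° = 87°
rotate_crank_by(+68°): θ ← 87° +68° = 155°
rotate_crank_by(+44°): θ ← 155° +44° = 199°
rotate_crank_by(+68°): θ ← 199° +68° = 267°
crank pin P = (r cos θ, r sin θ) = (-0.942047, -17.975332)
h = r sin θ − e = -17.975332 − 13 = -30.975332
sin φ = h / L = -30.975332 / 148 = -0.20929278
φ = arcsin(-0.20929278) = -12.080911°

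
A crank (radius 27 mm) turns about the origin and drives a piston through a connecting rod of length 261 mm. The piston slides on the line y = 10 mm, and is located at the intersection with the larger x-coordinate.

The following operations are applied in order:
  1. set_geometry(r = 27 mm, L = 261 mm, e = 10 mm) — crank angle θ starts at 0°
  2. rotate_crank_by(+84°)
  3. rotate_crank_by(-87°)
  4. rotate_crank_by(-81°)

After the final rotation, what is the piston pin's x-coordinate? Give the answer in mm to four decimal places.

set_geometry: r = 27 mm, L = 261 mm, e = 10 mm; θ ← 0°
rotate_crank_by(+84°): θ ← 0° +84° = 84°
rotate_crank_by(-87°): θ ← 84° -87° = -3°
rotate_crank_by(-81°): θ ← -3° -81° = -84°
crank pin P = (r cos θ, r sin θ) = (2.822269, -26.852091)
h = r sin θ − e = -26.852091 − 10 = -36.852091
x = r cos θ + √(L² − h²) = 2.822269 + √(68121.0 − 1358.0766) = 2.822269 + 258.385223 = 261.207491

261.2075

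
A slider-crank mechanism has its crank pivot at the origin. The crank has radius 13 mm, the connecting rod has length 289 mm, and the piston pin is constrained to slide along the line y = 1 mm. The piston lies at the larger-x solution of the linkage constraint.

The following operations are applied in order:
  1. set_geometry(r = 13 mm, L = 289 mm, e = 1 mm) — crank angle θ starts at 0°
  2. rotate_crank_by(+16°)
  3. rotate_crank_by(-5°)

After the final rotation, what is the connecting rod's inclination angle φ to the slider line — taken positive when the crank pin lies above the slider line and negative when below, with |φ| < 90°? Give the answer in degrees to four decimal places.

0.2935

set_geometry: r = 13 mm, L = 289 mm, e = 1 mm; θ ← 0°
rotate_crank_by(+16°): θ ← 0° +16° = 16°
rotate_crank_by(-5°): θ ← 16° -5° = 11°
crank pin P = (r cos θ, r sin θ) = (12.761153, 2.480517)
h = r sin θ − e = 2.480517 − 1 = 1.480517
sin φ = h / L = 1.480517 / 289 = 0.00512290
φ = arcsin(0.00512290) = 0.293522°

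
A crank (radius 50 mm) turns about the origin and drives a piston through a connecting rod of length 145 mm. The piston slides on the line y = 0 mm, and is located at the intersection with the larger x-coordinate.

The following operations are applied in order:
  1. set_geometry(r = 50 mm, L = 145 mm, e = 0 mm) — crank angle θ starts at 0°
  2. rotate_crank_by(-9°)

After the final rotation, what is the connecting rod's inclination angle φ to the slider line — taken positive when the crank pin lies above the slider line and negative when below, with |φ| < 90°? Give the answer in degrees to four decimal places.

-3.0922

set_geometry: r = 50 mm, L = 145 mm, e = 0 mm; θ ← 0°
rotate_crank_by(-9°): θ ← 0° -9° = -9°
crank pin P = (r cos θ, r sin θ) = (49.384417, -7.821723)
h = r sin θ − e = -7.821723 − 0 = -7.821723
sin φ = h / L = -7.821723 / 145 = -0.05394292
φ = arcsin(-0.05394292) = -3.092202°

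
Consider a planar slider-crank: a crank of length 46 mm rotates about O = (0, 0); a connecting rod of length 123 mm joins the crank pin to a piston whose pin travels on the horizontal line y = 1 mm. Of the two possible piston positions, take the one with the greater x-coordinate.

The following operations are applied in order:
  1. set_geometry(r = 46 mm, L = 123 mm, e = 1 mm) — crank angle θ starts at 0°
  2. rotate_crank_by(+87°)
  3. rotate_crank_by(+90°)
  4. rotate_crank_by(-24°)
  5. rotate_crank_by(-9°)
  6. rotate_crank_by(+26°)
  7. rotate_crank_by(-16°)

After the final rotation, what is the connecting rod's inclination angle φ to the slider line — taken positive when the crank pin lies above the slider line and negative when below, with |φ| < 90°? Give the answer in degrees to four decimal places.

8.9640

set_geometry: r = 46 mm, L = 123 mm, e = 1 mm; θ ← 0°
rotate_crank_by(+87°): θ ← 0° +87° = 87°
rotate_crank_by(+90°): θ ← 87° +90° = 177°
rotate_crank_by(-24°): θ ← 177° -24° = 153°
rotate_crank_by(-9°): θ ← 153° -9° = 144°
rotate_crank_by(+26°): θ ← 144° +26° = 170°
rotate_crank_by(-16°): θ ← 170° -16° = 154°
crank pin P = (r cos θ, r sin θ) = (-41.344526, 20.165073)
h = r sin θ − e = 20.165073 − 1 = 19.165073
sin φ = h / L = 19.165073 / 123 = 0.15581360
φ = arcsin(0.15581360) = 8.963985°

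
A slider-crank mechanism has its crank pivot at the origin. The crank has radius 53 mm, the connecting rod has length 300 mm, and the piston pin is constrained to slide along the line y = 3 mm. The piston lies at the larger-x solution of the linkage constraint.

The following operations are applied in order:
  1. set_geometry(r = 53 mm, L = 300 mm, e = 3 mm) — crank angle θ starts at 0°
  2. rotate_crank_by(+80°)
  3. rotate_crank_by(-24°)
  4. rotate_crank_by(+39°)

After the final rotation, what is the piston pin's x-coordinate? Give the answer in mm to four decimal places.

291.2188

set_geometry: r = 53 mm, L = 300 mm, e = 3 mm; θ ← 0°
rotate_crank_by(+80°): θ ← 0° +80° = 80°
rotate_crank_by(-24°): θ ← 80° -24° = 56°
rotate_crank_by(+39°): θ ← 56° +39° = 95°
crank pin P = (r cos θ, r sin θ) = (-4.619254, 52.798319)
h = r sin θ − e = 52.798319 − 3 = 49.798319
x = r cos θ + √(L² − h²) = -4.619254 + √(90000.0 − 2479.8726) = -4.619254 + 295.838009 = 291.218754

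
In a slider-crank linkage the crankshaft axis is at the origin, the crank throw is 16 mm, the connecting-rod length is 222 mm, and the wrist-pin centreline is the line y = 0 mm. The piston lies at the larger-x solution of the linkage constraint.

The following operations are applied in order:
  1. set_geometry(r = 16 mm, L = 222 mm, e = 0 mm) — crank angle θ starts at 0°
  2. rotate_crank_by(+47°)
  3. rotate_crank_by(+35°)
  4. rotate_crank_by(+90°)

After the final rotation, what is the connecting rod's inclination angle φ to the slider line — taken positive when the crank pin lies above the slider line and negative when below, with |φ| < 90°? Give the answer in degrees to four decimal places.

set_geometry: r = 16 mm, L = 222 mm, e = 0 mm; θ ← 0°
rotate_crank_by(+47°): θ ← 0° +47° = 47°
rotate_crank_by(+35°): θ ← 47° +35° = 82°
rotate_crank_by(+90°): θ ← 82° +90° = 172°
crank pin P = (r cos θ, r sin θ) = (-15.844289, 2.226770)
h = r sin θ − e = 2.226770 − 0 = 2.226770
sin φ = h / L = 2.226770 / 222 = 0.01003049
φ = arcsin(0.01003049) = 0.574715°

0.5747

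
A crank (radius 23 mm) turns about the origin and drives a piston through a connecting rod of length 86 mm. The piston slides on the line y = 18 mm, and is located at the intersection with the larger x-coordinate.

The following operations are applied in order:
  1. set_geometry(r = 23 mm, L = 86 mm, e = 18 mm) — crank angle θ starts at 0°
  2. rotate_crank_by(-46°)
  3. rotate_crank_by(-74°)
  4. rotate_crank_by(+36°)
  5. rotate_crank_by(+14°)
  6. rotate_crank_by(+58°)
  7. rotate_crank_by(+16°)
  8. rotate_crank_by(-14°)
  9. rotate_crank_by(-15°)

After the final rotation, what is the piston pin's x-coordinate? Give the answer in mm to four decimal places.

set_geometry: r = 23 mm, L = 86 mm, e = 18 mm; θ ← 0°
rotate_crank_by(-46°): θ ← 0° -46° = -46°
rotate_crank_by(-74°): θ ← -46° -74° = -120°
rotate_crank_by(+36°): θ ← -120° +36° = -84°
rotate_crank_by(+14°): θ ← -84° +14° = -70°
rotate_crank_by(+58°): θ ← -70° +58° = -12°
rotate_crank_by(+16°): θ ← -12° +16° = 4°
rotate_crank_by(-14°): θ ← 4° -14° = -10°
rotate_crank_by(-15°): θ ← -10° -15° = -25°
crank pin P = (r cos θ, r sin θ) = (20.845079, -9.720220)
h = r sin θ − e = -9.720220 − 18 = -27.720220
x = r cos θ + √(L² − h²) = 20.845079 + √(7396.0 − 768.4106) = 20.845079 + 81.410008 = 102.255087

102.2551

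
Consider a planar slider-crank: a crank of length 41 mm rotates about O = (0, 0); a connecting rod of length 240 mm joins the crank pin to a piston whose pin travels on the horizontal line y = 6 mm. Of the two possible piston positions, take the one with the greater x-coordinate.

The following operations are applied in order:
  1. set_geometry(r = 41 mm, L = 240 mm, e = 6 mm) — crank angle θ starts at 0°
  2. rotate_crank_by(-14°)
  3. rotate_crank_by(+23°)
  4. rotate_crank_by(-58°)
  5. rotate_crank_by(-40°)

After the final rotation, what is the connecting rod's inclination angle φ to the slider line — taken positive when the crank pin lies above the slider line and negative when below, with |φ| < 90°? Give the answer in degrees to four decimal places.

set_geometry: r = 41 mm, L = 240 mm, e = 6 mm; θ ← 0°
rotate_crank_by(-14°): θ ← 0° -14° = -14°
rotate_crank_by(+23°): θ ← -14° +23° = 9°
rotate_crank_by(-58°): θ ← 9° -58° = -49°
rotate_crank_by(-40°): θ ← -49° -40° = -89°
crank pin P = (r cos θ, r sin θ) = (0.715549, -40.993756)
h = r sin θ − e = -40.993756 − 6 = -46.993756
sin φ = h / L = -46.993756 / 240 = -0.19580731
φ = arcsin(-0.19580731) = -11.291889°

-11.2919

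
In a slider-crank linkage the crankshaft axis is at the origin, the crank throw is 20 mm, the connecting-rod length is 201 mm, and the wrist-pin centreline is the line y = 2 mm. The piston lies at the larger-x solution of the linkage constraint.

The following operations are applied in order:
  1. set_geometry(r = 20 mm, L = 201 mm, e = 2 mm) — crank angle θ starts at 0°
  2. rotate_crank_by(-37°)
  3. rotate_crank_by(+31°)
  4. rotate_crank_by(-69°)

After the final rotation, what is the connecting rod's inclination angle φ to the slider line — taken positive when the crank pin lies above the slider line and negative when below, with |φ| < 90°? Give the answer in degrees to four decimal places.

set_geometry: r = 20 mm, L = 201 mm, e = 2 mm; θ ← 0°
rotate_crank_by(-37°): θ ← 0° -37° = -37°
rotate_crank_by(+31°): θ ← -37° +31° = -6°
rotate_crank_by(-69°): θ ← -6° -69° = -75°
crank pin P = (r cos θ, r sin θ) = (5.176381, -19.318517)
h = r sin θ − e = -19.318517 − 2 = -21.318517
sin φ = h / L = -21.318517 / 201 = -0.10606227
φ = arcsin(-0.10606227) = -6.088372°

-6.0884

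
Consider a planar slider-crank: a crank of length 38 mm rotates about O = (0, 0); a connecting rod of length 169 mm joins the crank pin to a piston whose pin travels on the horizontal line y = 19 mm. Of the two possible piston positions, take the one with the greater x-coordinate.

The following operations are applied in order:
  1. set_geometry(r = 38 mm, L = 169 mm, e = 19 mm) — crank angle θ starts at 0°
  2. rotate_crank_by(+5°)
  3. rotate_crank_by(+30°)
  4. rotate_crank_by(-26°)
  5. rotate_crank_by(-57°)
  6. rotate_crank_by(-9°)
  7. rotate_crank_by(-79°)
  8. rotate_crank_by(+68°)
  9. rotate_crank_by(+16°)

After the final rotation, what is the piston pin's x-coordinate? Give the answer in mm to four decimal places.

set_geometry: r = 38 mm, L = 169 mm, e = 19 mm; θ ← 0°
rotate_crank_by(+5°): θ ← 0° +5° = 5°
rotate_crank_by(+30°): θ ← 5° +30° = 35°
rotate_crank_by(-26°): θ ← 35° -26° = 9°
rotate_crank_by(-57°): θ ← 9° -57° = -48°
rotate_crank_by(-9°): θ ← -48° -9° = -57°
rotate_crank_by(-79°): θ ← -57° -79° = -136°
rotate_crank_by(+68°): θ ← -136° +68° = -68°
rotate_crank_by(+16°): θ ← -68° +16° = -52°
crank pin P = (r cos θ, r sin θ) = (23.395136, -29.944409)
h = r sin θ − e = -29.944409 − 19 = -48.944409
x = r cos θ + √(L² − h²) = 23.395136 + √(28561.0 − 2395.5551) = 23.395136 + 161.757364 = 185.152500

185.1525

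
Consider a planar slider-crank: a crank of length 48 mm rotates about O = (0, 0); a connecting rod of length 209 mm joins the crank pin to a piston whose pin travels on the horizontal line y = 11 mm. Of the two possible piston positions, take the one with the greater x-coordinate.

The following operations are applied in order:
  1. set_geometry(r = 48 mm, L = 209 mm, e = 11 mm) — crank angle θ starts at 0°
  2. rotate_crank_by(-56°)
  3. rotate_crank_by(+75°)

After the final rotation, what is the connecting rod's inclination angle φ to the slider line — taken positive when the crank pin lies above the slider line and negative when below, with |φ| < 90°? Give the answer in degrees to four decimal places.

set_geometry: r = 48 mm, L = 209 mm, e = 11 mm; θ ← 0°
rotate_crank_by(-56°): θ ← 0° -56° = -56°
rotate_crank_by(+75°): θ ← -56° +75° = 19°
crank pin P = (r cos θ, r sin θ) = (45.384892, 15.627271)
h = r sin θ − e = 15.627271 − 11 = 4.627271
sin φ = h / L = 4.627271 / 209 = 0.02214005
φ = arcsin(0.02214005) = 1.268635°

1.2686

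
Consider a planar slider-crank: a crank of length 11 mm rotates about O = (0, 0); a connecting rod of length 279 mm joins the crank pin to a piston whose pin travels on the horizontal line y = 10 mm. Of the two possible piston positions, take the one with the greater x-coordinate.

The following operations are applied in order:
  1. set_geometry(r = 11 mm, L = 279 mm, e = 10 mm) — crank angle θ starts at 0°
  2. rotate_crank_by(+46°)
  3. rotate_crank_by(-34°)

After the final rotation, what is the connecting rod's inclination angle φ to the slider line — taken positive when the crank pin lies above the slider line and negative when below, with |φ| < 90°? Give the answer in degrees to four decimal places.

-1.5841

set_geometry: r = 11 mm, L = 279 mm, e = 10 mm; θ ← 0°
rotate_crank_by(+46°): θ ← 0° +46° = 46°
rotate_crank_by(-34°): θ ← 46° -34° = 12°
crank pin P = (r cos θ, r sin θ) = (10.759624, 2.287029)
h = r sin θ − e = 2.287029 − 10 = -7.712971
sin φ = h / L = -7.712971 / 279 = -0.02764506
φ = arcsin(-0.02764506) = -1.584147°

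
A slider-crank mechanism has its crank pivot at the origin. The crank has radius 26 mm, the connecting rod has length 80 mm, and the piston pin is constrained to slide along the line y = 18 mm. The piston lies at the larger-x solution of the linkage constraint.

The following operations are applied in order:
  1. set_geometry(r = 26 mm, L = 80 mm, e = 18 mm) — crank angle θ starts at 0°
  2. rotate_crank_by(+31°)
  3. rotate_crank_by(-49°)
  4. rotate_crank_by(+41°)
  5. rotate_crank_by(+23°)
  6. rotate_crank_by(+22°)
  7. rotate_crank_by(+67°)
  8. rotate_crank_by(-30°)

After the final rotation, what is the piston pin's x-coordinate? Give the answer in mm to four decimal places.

set_geometry: r = 26 mm, L = 80 mm, e = 18 mm; θ ← 0°
rotate_crank_by(+31°): θ ← 0° +31° = 31°
rotate_crank_by(-49°): θ ← 31° -49° = -18°
rotate_crank_by(+41°): θ ← -18° +41° = 23°
rotate_crank_by(+23°): θ ← 23° +23° = 46°
rotate_crank_by(+22°): θ ← 46° +22° = 68°
rotate_crank_by(+67°): θ ← 68° +67° = 135°
rotate_crank_by(-30°): θ ← 135° -30° = 105°
crank pin P = (r cos θ, r sin θ) = (-6.729295, 25.114071)
h = r sin θ − e = 25.114071 − 18 = 7.114071
x = r cos θ + √(L² − h²) = -6.729295 + √(6400.0 − 50.6100) = -6.729295 + 79.683060 = 72.953764

72.9538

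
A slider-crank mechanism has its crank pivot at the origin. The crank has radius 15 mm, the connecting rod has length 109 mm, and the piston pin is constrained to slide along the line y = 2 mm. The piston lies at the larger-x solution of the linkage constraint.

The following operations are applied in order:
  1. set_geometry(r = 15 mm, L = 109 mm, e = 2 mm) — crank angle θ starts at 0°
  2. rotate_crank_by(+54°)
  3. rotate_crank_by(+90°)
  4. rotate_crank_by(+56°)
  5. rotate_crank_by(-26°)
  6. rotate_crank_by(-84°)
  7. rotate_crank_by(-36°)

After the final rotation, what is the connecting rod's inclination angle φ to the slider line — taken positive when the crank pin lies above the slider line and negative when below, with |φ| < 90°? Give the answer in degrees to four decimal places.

5.3353

set_geometry: r = 15 mm, L = 109 mm, e = 2 mm; θ ← 0°
rotate_crank_by(+54°): θ ← 0° +54° = 54°
rotate_crank_by(+90°): θ ← 54° +90° = 144°
rotate_crank_by(+56°): θ ← 144° +56° = 200°
rotate_crank_by(-26°): θ ← 200° -26° = 174°
rotate_crank_by(-84°): θ ← 174° -84° = 90°
rotate_crank_by(-36°): θ ← 90° -36° = 54°
crank pin P = (r cos θ, r sin θ) = (8.816779, 12.135255)
h = r sin θ − e = 12.135255 − 2 = 10.135255
sin φ = h / L = 10.135255 / 109 = 0.09298399
φ = arcsin(0.09298399) = 5.335297°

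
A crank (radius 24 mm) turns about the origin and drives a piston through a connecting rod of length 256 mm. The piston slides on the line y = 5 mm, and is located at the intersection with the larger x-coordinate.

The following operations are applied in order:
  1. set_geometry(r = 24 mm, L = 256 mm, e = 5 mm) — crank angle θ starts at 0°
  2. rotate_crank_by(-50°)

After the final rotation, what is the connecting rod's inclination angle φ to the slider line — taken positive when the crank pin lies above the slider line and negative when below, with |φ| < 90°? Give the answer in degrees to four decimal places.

set_geometry: r = 24 mm, L = 256 mm, e = 5 mm; θ ← 0°
rotate_crank_by(-50°): θ ← 0° -50° = -50°
crank pin P = (r cos θ, r sin θ) = (15.426903, -18.385067)
h = r sin θ − e = -18.385067 − 5 = -23.385067
sin φ = h / L = -23.385067 / 256 = -0.09134792
φ = arcsin(-0.09134792) = -5.241156°

-5.2412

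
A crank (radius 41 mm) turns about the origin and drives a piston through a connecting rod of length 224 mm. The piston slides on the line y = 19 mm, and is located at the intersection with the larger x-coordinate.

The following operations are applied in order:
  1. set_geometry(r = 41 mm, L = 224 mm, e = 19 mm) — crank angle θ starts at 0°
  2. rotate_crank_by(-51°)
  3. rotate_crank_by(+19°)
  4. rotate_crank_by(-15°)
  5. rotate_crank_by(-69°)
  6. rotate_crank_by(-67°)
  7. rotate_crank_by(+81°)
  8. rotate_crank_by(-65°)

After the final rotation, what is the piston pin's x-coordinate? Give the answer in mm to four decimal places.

182.2657

set_geometry: r = 41 mm, L = 224 mm, e = 19 mm; θ ← 0°
rotate_crank_by(-51°): θ ← 0° -51° = -51°
rotate_crank_by(+19°): θ ← -51° +19° = -32°
rotate_crank_by(-15°): θ ← -32° -15° = -47°
rotate_crank_by(-69°): θ ← -47° -69° = -116°
rotate_crank_by(-67°): θ ← -116° -67° = -183°
rotate_crank_by(+81°): θ ← -183° +81° = -102°
rotate_crank_by(-65°): θ ← -102° -65° = -167°
crank pin P = (r cos θ, r sin θ) = (-39.949173, -9.222993)
h = r sin θ − e = -9.222993 − 19 = -28.222993
x = r cos θ + √(L² − h²) = -39.949173 + √(50176.0 − 796.5373) = -39.949173 + 222.214902 = 182.265729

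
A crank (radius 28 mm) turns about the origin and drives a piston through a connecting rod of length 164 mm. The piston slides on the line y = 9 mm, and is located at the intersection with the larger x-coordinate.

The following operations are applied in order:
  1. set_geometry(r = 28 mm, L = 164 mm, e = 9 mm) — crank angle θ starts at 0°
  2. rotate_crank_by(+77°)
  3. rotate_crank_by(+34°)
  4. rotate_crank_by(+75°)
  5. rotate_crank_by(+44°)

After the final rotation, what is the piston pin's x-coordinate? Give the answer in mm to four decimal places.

143.1505

set_geometry: r = 28 mm, L = 164 mm, e = 9 mm; θ ← 0°
rotate_crank_by(+77°): θ ← 0° +77° = 77°
rotate_crank_by(+34°): θ ← 77° +34° = 111°
rotate_crank_by(+75°): θ ← 111° +75° = 186°
rotate_crank_by(+44°): θ ← 186° +44° = 230°
crank pin P = (r cos θ, r sin θ) = (-17.998053, -21.449244)
h = r sin θ − e = -21.449244 − 9 = -30.449244
x = r cos θ + √(L² − h²) = -17.998053 + √(26896.0 − 927.1565) = -17.998053 + 161.148514 = 143.150461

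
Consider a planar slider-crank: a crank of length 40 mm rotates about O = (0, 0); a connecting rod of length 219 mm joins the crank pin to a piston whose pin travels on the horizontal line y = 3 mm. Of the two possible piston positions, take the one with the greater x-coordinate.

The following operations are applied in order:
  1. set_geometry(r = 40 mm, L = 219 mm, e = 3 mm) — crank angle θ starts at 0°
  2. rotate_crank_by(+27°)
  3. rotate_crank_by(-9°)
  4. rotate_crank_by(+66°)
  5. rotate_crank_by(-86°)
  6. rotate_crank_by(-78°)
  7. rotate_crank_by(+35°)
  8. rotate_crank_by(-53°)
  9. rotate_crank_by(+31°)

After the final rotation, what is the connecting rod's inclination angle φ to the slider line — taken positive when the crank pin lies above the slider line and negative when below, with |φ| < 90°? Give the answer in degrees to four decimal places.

-10.4762

set_geometry: r = 40 mm, L = 219 mm, e = 3 mm; θ ← 0°
rotate_crank_by(+27°): θ ← 0° +27° = 27°
rotate_crank_by(-9°): θ ← 27° -9° = 18°
rotate_crank_by(+66°): θ ← 18° +66° = 84°
rotate_crank_by(-86°): θ ← 84° -86° = -2°
rotate_crank_by(-78°): θ ← -2° -78° = -80°
rotate_crank_by(+35°): θ ← -80° +35° = -45°
rotate_crank_by(-53°): θ ← -45° -53° = -98°
rotate_crank_by(+31°): θ ← -98° +31° = -67°
crank pin P = (r cos θ, r sin θ) = (15.629245, -36.820194)
h = r sin θ − e = -36.820194 − 3 = -39.820194
sin φ = h / L = -39.820194 / 219 = -0.18182737
φ = arcsin(-0.18182737) = -10.476217°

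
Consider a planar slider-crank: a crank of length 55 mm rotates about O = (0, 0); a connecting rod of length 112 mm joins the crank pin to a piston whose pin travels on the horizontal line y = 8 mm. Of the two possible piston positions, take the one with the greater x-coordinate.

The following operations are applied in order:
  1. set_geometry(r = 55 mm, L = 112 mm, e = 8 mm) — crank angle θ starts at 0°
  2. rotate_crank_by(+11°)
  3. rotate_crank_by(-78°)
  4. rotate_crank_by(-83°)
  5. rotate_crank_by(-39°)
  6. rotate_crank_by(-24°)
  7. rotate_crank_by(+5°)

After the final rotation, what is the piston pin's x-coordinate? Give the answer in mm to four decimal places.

62.0110

set_geometry: r = 55 mm, L = 112 mm, e = 8 mm; θ ← 0°
rotate_crank_by(+11°): θ ← 0° +11° = 11°
rotate_crank_by(-78°): θ ← 11° -78° = -67°
rotate_crank_by(-83°): θ ← -67° -83° = -150°
rotate_crank_by(-39°): θ ← -150° -39° = -189°
rotate_crank_by(-24°): θ ← -189° -24° = -213°
rotate_crank_by(+5°): θ ← -213° +5° = -208°
crank pin P = (r cos θ, r sin θ) = (-48.562118, 25.820936)
h = r sin θ − e = 25.820936 − 8 = 17.820936
x = r cos θ + √(L² − h²) = -48.562118 + √(12544.0 − 317.5858) = -48.562118 + 110.573117 = 62.011000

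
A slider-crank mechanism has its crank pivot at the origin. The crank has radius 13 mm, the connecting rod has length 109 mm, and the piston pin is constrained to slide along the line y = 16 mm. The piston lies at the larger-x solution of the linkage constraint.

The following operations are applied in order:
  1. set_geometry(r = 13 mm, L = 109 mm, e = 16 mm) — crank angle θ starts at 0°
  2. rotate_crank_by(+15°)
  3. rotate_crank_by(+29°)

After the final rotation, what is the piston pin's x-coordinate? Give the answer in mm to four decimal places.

set_geometry: r = 13 mm, L = 109 mm, e = 16 mm; θ ← 0°
rotate_crank_by(+15°): θ ← 0° +15° = 15°
rotate_crank_by(+29°): θ ← 15° +29° = 44°
crank pin P = (r cos θ, r sin θ) = (9.351417, 9.030559)
h = r sin θ − e = 9.030559 − 16 = -6.969441
x = r cos θ + √(L² − h²) = 9.351417 + √(11881.0 − 48.5731) = 9.351417 + 108.776959 = 118.128377

118.1284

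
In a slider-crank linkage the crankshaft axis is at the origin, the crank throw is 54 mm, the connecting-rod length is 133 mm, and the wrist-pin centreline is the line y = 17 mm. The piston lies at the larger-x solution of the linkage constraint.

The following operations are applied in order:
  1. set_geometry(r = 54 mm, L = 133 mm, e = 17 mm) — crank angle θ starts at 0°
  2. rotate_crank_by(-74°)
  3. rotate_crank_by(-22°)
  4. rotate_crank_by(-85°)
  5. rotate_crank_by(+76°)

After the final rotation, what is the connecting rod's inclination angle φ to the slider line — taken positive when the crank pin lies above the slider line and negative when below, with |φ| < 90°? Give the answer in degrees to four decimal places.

-31.3322

set_geometry: r = 54 mm, L = 133 mm, e = 17 mm; θ ← 0°
rotate_crank_by(-74°): θ ← 0° -74° = -74°
rotate_crank_by(-22°): θ ← -74° -22° = -96°
rotate_crank_by(-85°): θ ← -96° -85° = -181°
rotate_crank_by(+76°): θ ← -181° +76° = -105°
crank pin P = (r cos θ, r sin θ) = (-13.976228, -52.159995)
h = r sin θ − e = -52.159995 − 17 = -69.159995
sin φ = h / L = -69.159995 / 133 = -0.51999996
φ = arcsin(-0.51999996) = -31.332249°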